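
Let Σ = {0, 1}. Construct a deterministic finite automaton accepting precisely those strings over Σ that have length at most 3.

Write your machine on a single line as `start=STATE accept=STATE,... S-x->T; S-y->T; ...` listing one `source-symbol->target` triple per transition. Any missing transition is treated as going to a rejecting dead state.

We only need to distinguish lengths 0, 1, …, 3, and '>3'. Chain A → B → C → D → E on every symbol, with E looping. Accepting states: {A, B, C, D}.
A 5-state machine:
       0  1 
>* A   B  B 
 * B   C  C 
 * C   D  D 
 * D   E  E 
   E   E  E 
(> = start, * = accepting)

start=A; accept=A,B,C,D; A-0->B; A-1->B; B-0->C; B-1->C; C-0->D; C-1->D; D-0->E; D-1->E; E-0->E; E-1->E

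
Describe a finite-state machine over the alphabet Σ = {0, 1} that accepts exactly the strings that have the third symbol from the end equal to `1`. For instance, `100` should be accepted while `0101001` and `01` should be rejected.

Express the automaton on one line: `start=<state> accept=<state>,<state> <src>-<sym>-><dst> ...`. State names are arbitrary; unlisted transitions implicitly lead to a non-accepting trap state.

Because acceptance depends on a position counted from the end, the machine has to buffer the most recent 3 symbols. Make each state the string of the last up-to-3 symbols read; on input `x` shift the window left and append `x`. Accept when the buffered window has length 3 and begins with `1`.
A 15-state machine:
          0    1  
>  S0     S1   S2 
   S1     S3   S4 
   S2     S5   S6 
   S3     S7   S8 
   S4     S9  S10 
   S5    S11  S12 
   S6    S13  S14 
   S7     S7   S8 
   S8     S9  S10 
   S9    S11  S12 
   S10   S13  S14 
 * S11    S7   S8 
 * S12    S9  S10 
 * S13   S11  S12 
 * S14   S13  S14 
(> = start, * = accepting)

start=S0 accept=S11,S12,S13,S14 S0-0->S1 S0-1->S2 S1-0->S3 S1-1->S4 S2-0->S5 S2-1->S6 S3-0->S7 S3-1->S8 S4-0->S9 S4-1->S10 S5-0->S11 S5-1->S12 S6-0->S13 S6-1->S14 S7-0->S7 S7-1->S8 S8-0->S9 S8-1->S10 S9-0->S11 S9-1->S12 S10-0->S13 S10-1->S14 S11-0->S7 S11-1->S8 S12-0->S9 S12-1->S10 S13-0->S11 S13-1->S12 S14-0->S13 S14-1->S14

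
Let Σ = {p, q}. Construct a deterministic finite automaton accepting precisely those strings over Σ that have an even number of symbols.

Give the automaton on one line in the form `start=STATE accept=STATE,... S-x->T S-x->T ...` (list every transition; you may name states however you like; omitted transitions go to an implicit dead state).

Count input length modulo 2: every symbol advances one step around the cycle s0 → s1 → s0. Accept at s0.
A 2-state machine:
        p   q  
>* s0   s1  s1 
   s1   s0  s0 
(> = start, * = accepting)

start=s0 accept=s0 s0-p->s1 s0-q->s1 s1-p->s0 s1-q->s0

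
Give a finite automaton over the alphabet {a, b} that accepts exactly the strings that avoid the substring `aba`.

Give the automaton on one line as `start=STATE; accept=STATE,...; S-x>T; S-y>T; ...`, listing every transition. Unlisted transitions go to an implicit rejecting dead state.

start=s0; accept=s0,s1,s2; s0-a>s1; s0-b>s0; s1-a>s1; s1-b>s2; s2-a>s3; s2-b>s0; s3-a>s3; s3-b>s3

Track partial matches of the forbidden pattern `aba`. State s3 is a dead state reached once `aba` has occurred; every other state accepts. s0 means no part of `aba` is currently matched.
A 4-state machine:
        a   b  
>* s0   s1  s0 
 * s1   s1  s2 
 * s2   s3  s0 
   s3   s3  s3 
(> = start, * = accepting)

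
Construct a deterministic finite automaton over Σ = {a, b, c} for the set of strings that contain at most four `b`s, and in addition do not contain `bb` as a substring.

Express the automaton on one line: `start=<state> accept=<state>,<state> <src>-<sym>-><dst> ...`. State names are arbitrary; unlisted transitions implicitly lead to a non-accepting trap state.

Run two small machines in parallel and take their product. One (6 states) tracks the count of `b`s, saturating at 5; the other (3 states) tracks partial matches of the forbidden pattern `bb`. Each combined state is a pair, one component from each; accept when both components accept.
A 15-state machine:
          a    b    c  
>* q0     q0   q1   q0 
 * q1     q2   q3   q2 
 * q2     q2   q4   q2 
   q3     q3   q5   q3 
 * q4     q6   q5   q6 
   q5     q5   q7   q5 
 * q6     q6   q8   q6 
   q7     q7   q9   q7 
 * q8    q10   q7  q10 
   q9     q9   q9   q9 
 * q10   q10  q11  q10 
 * q11   q12   q9  q12 
 * q12   q12  q13  q12 
   q13   q14   q9  q14 
   q14   q14  q13  q14 
(> = start, * = accepting)

start=q0 accept=q0,q1,q2,q4,q6,q8,q10,q11,q12 q0-a->q0 q0-b->q1 q0-c->q0 q1-a->q2 q1-b->q3 q1-c->q2 q2-a->q2 q2-b->q4 q2-c->q2 q3-a->q3 q3-b->q5 q3-c->q3 q4-a->q6 q4-b->q5 q4-c->q6 q5-a->q5 q5-b->q7 q5-c->q5 q6-a->q6 q6-b->q8 q6-c->q6 q7-a->q7 q7-b->q9 q7-c->q7 q8-a->q10 q8-b->q7 q8-c->q10 q9-a->q9 q9-b->q9 q9-c->q9 q10-a->q10 q10-b->q11 q10-c->q10 q11-a->q12 q11-b->q9 q11-c->q12 q12-a->q12 q12-b->q13 q12-c->q12 q13-a->q14 q13-b->q9 q13-c->q14 q14-a->q14 q14-b->q13 q14-c->q14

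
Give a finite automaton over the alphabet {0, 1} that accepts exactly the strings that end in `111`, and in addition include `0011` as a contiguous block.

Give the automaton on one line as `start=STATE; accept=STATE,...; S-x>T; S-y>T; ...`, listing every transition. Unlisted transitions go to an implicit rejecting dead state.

Run two small machines in parallel and take their product. The first has 4 states tracking how much of the suffix `111` has currently been matched; the second has 5 states tracking whether and how much of `0011` has been seen. A product state is a pair (one from each), accepting exactly when both do. After merging equivalent states the machine shrinks.
An 8-state machine:
       0  1 
>  A   B  A 
   B   C  A 
   C   C  D 
   D   B  E 
   E   F  G 
   F   F  H 
 * G   F  G 
   H   F  E 
(> = start, * = accepting)

start=A; accept=G; A-0>B; A-1>A; B-0>C; B-1>A; C-0>C; C-1>D; D-0>B; D-1>E; E-0>F; E-1>G; F-0>F; F-1>H; G-0>F; G-1>G; H-0>F; H-1>E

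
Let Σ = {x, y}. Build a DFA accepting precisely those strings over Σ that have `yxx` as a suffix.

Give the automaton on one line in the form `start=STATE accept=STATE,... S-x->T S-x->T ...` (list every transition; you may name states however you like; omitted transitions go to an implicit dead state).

start=s0 accept=s3 s0-x->s0 s0-y->s1 s1-x->s2 s1-y->s1 s2-x->s3 s2-y->s1 s3-x->s0 s3-y->s1

Let each state record the length of the longest suffix of the input read so far that is also a prefix of `yxx`. s1 means the last symbol is `y`; s2 means the last 2 symbols are `yx`; s3 means the last 3 symbols are `yxx`. Accept only at s3, where the string currently ends in `yxx`.
        x   y  
>  s0   s0  s1 
   s1   s2  s1 
   s2   s3  s1 
 * s3   s0  s1 
(> = start, * = accepting)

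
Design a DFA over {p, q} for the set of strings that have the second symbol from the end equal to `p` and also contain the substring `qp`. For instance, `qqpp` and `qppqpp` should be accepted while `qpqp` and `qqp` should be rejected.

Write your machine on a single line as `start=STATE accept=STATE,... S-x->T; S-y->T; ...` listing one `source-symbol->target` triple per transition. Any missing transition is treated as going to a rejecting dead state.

start=S0; accept=S3,S4; S0-p->S0; S0-q->S1; S1-p->S2; S1-q->S1; S2-p->S3; S2-q->S4; S3-p->S3; S3-q->S4; S4-p->S2; S4-q->S1

Run two small machines in parallel and take their product. The first has 7 states tracking the last 2 symbols read; the second has 3 states tracking whether and how much of `qp` has been seen. A product state is a pair (one from each), accepting exactly when both do. After merging equivalent states the machine shrinks.
        p   q  
>  S0   S0  S1 
   S1   S2  S1 
   S2   S3  S4 
 * S3   S3  S4 
 * S4   S2  S1 
(> = start, * = accepting)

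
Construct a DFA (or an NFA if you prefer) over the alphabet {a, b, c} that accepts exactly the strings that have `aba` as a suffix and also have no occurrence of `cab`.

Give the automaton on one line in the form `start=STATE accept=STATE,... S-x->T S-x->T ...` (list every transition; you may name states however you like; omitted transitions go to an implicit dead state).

Run two small machines in parallel and take their product. The first has 4 states tracking how much of the suffix `aba` has currently been matched; the second has 4 states tracking partial matches of the forbidden pattern `cab`. A product state is a pair (one from each), accepting exactly when both do.
A 10-state machine:
        a   b   c  
>  S0   S1  S0  S2 
   S1   S1  S3  S2 
   S2   S4  S0  S2 
   S3   S5  S0  S2 
   S4   S1  S6  S2 
 * S5   S1  S3  S2 
   S6   S7  S8  S8 
   S7   S9  S6  S8 
   S8   S9  S8  S8 
   S9   S9  S6  S8 
(> = start, * = accepting)

start=S0 accept=S5 S0-a->S1 S0-b->S0 S0-c->S2 S1-a->S1 S1-b->S3 S1-c->S2 S2-a->S4 S2-b->S0 S2-c->S2 S3-a->S5 S3-b->S0 S3-c->S2 S4-a->S1 S4-b->S6 S4-c->S2 S5-a->S1 S5-b->S3 S5-c->S2 S6-a->S7 S6-b->S8 S6-c->S8 S7-a->S9 S7-b->S6 S7-c->S8 S8-a->S9 S8-b->S8 S8-c->S8 S9-a->S9 S9-b->S6 S9-c->S8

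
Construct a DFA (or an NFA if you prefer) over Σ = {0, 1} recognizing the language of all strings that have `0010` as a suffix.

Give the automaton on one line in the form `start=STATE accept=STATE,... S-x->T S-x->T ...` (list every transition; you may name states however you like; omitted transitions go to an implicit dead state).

Let each state record the length of the longest suffix of the input read so far that is also a prefix of `0010`. B means the last symbol is `0`; C means the last 2 symbols are `00`; D means the last 3 symbols are `001`; E means the last 4 symbols are `0010`. Accept only at E, where the string currently ends in `0010`.
       0  1 
>  A   B  A 
   B   C  A 
   C   C  D 
   D   E  A 
 * E   C  A 
(> = start, * = accepting)

start=A accept=E A-0->B A-1->A B-0->C B-1->A C-0->C C-1->D D-0->E D-1->A E-0->C E-1->A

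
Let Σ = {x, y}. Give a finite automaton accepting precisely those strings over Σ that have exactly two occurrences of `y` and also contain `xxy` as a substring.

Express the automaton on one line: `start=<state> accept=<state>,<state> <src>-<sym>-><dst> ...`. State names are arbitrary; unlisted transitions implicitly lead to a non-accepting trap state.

start=q0 accept=q10 q0-x->q1 q0-y->q2 q1-x->q3 q1-y->q2 q2-x->q4 q2-y->q5 q3-x->q3 q3-y->q6 q4-x->q7 q4-y->q5 q5-x->q8 q5-y->q9 q6-x->q6 q6-y->q10 q7-x->q7 q7-y->q10 q8-x->q11 q8-y->q9 q9-x->q12 q9-y->q9 q10-x->q10 q10-y->q13 q11-x->q11 q11-y->q13 q12-x->q14 q12-y->q9 q13-x->q13 q13-y->q13 q14-x->q14 q14-y->q13

Run two small machines in parallel and take their product. One (4 states) tracks the count of `y`s, saturating at 3; the other (4 states) tracks whether and how much of `xxy` has been seen. Each combined state is a pair, one component from each; accept when both components accept.
15 states suffice.
          x    y  
>  q0     q1   q2 
   q1     q3   q2 
   q2     q4   q5 
   q3     q3   q6 
   q4     q7   q5 
   q5     q8   q9 
   q6     q6  q10 
   q7     q7  q10 
   q8    q11   q9 
   q9    q12   q9 
 * q10   q10  q13 
   q11   q11  q13 
   q12   q14   q9 
   q13   q13  q13 
   q14   q14  q13 
(> = start, * = accepting)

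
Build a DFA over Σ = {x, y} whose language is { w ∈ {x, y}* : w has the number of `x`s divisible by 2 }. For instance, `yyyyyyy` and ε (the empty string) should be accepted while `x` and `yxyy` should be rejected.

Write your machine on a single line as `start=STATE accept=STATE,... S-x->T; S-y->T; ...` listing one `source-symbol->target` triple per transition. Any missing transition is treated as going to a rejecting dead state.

start=s0; accept=s0; s0-x->s1; s0-y->s0; s1-x->s0; s1-y->s1

The only thing that matters is how many `x`s have appeared, reduced mod 2. Use one state per residue: s0 for 0, …, s1 for 1. Reading `x` moves to the next residue; anything else stays put. s0 is accepting.
        x   y  
>* s0   s1  s0 
   s1   s0  s1 
(> = start, * = accepting)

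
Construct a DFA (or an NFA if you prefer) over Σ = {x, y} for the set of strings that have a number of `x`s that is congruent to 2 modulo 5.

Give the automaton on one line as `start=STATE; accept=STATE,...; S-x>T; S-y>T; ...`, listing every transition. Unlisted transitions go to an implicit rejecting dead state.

start=s0; accept=s2; s0-x>s1; s0-y>s0; s1-x>s2; s1-y>s1; s2-x>s3; s2-y>s2; s3-x>s4; s3-y>s3; s4-x>s0; s4-y>s4

The only thing that matters is how many `x`s have appeared, reduced mod 5. Use one state per residue: s0 for 0, …, s4 for 4. Reading `x` moves to the next residue; anything else stays put. s2 is accepting.
With 5 states:
        x   y  
>  s0   s1  s0 
   s1   s2  s1 
 * s2   s3  s2 
   s3   s4  s3 
   s4   s0  s4 
(> = start, * = accepting)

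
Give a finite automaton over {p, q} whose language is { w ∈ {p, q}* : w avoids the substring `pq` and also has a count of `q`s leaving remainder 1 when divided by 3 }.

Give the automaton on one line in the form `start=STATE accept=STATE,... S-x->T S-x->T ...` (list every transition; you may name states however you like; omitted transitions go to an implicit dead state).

start=s0 accept=s2,s4 s0-p->s1 s0-q->s2 s1-p->s1 s1-q->s3 s2-p->s4 s2-q->s5 s3-p->s3 s3-q->s6 s4-p->s4 s4-q->s6 s5-p->s7 s5-q->s0 s6-p->s6 s6-q->s8 s7-p->s7 s7-q->s8 s8-p->s8 s8-q->s3

Run two small machines in parallel and take their product. The first has 3 states tracking partial matches of the forbidden pattern `pq`; the second has 3 states tracking the count of `q`s modulo 3. A product state is a pair (one from each), accepting exactly when both do.
A 9-state machine:
        p   q  
>  s0   s1  s2 
   s1   s1  s3 
 * s2   s4  s5 
   s3   s3  s6 
 * s4   s4  s6 
   s5   s7  s0 
   s6   s6  s8 
   s7   s7  s8 
   s8   s8  s3 
(> = start, * = accepting)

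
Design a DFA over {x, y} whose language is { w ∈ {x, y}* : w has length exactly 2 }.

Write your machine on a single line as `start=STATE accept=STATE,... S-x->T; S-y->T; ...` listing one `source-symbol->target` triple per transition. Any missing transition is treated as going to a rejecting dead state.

start=S0; accept=S2; S0-x->S1; S0-y->S1; S1-x->S2; S1-y->S2; S2-x->S3; S2-y->S3; S3-x->S3; S3-y->S3

We only need to distinguish lengths 0, 1, …, 2, and '>2'. Chain S0 → S1 → S2 → S3 on every symbol, with S3 looping. Accepting states: {S2}.
A 4-state machine:
        x   y  
>  S0   S1  S1 
   S1   S2  S2 
 * S2   S3  S3 
   S3   S3  S3 
(> = start, * = accepting)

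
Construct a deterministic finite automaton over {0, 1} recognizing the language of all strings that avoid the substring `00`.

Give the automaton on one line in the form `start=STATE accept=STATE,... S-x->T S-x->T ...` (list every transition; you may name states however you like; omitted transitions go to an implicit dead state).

start=A accept=A,B A-0->B A-1->A B-0->C B-1->A C-0->C C-1->C

This is the complement of 'contains `00`'. Use the same substring-matching states — A through C holding how much of `00` has just been matched — but flip the accepting set: everything except the trap C accepts.
       0  1 
>* A   B  A 
 * B   C  A 
   C   C  C 
(> = start, * = accepting)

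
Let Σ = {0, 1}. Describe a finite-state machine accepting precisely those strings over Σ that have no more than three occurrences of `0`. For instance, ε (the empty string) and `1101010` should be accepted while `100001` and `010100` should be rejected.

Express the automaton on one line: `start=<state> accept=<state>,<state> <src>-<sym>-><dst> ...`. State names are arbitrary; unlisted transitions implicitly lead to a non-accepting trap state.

Count `0`s, saturating at 4: states q0 through q3 mean 0 through 3 `0`s seen; q4 means more than 3. Each `0` increments (capped at q4); other symbols loop. Accept from {q0, q1, q2, q3}.
With 5 states:
        0   1  
>* q0   q1  q0 
 * q1   q2  q1 
 * q2   q3  q2 
 * q3   q4  q3 
   q4   q4  q4 
(> = start, * = accepting)

start=q0 accept=q0,q1,q2,q3 q0-0->q1 q0-1->q0 q1-0->q2 q1-1->q1 q2-0->q3 q2-1->q2 q3-0->q4 q3-1->q3 q4-0->q4 q4-1->q4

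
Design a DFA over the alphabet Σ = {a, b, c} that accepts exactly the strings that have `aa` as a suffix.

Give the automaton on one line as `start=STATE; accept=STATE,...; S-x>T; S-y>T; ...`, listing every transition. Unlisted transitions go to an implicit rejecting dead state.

Let each state record the length of the longest suffix of the input read so far that is also a prefix of `aa`. q1 means the last symbol is `a`; q2 means the last 2 symbols are `aa`. Accept only at q2, where the string currently ends in `aa`.
A 3-state machine:
        a   b   c  
>  q0   q1  q0  q0 
   q1   q2  q0  q0 
 * q2   q2  q0  q0 
(> = start, * = accepting)

start=q0; accept=q2; q0-a>q1; q0-b>q0; q0-c>q0; q1-a>q2; q1-b>q0; q1-c>q0; q2-a>q2; q2-b>q0; q2-c>q0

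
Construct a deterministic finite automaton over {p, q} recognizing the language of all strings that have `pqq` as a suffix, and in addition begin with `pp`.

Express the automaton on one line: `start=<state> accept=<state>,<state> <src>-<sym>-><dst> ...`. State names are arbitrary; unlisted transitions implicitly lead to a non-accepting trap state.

Run two small machines in parallel and take their product. One (4 states) tracks how much of the suffix `pqq` has currently been matched; the other (4 states) tracks whether the input so far still matches the prefix `pp`. Each combined state is a pair, one component from each; accept when both components accept. Minimizing collapses redundant product states.
With 7 states:
       p  q 
>  A   B  C 
   B   D  C 
   C   C  C 
   D   D  E 
   E   D  F 
 * F   D  G 
   G   D  G 
(> = start, * = accepting)

start=A accept=F A-p->B A-q->C B-p->D B-q->C C-p->C C-q->C D-p->D D-q->E E-p->D E-q->F F-p->D F-q->G G-p->D G-q->G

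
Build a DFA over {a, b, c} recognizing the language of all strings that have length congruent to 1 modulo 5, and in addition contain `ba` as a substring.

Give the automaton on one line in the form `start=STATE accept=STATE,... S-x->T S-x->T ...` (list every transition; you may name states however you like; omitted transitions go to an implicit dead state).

Handle the two conditions separately and then intersect. One (5 states) tracks the input length modulo 5; the other (3 states) tracks whether and how much of `ba` has been seen. Each combined state is a pair, one component from each; accept when both components accept.
A 15-state machine:
          a    b    c  
>  q0     q1   q2   q1 
   q1     q3   q4   q3 
   q2     q5   q4   q3 
   q3     q6   q7   q6 
   q4     q8   q7   q6 
   q5     q8   q8   q8 
   q6     q9  q10   q9 
   q7    q11  q10   q9 
   q8    q11  q11  q11 
   q9     q0  q12   q0 
   q10   q13  q12   q0 
   q11   q13  q13  q13 
   q12   q14   q2   q1 
   q13   q14  q14  q14 
 * q14    q5   q5   q5 
(> = start, * = accepting)

start=q0 accept=q14 q0-a->q1 q0-b->q2 q0-c->q1 q1-a->q3 q1-b->q4 q1-c->q3 q2-a->q5 q2-b->q4 q2-c->q3 q3-a->q6 q3-b->q7 q3-c->q6 q4-a->q8 q4-b->q7 q4-c->q6 q5-a->q8 q5-b->q8 q5-c->q8 q6-a->q9 q6-b->q10 q6-c->q9 q7-a->q11 q7-b->q10 q7-c->q9 q8-a->q11 q8-b->q11 q8-c->q11 q9-a->q0 q9-b->q12 q9-c->q0 q10-a->q13 q10-b->q12 q10-c->q0 q11-a->q13 q11-b->q13 q11-c->q13 q12-a->q14 q12-b->q2 q12-c->q1 q13-a->q14 q13-b->q14 q13-c->q14 q14-a->q5 q14-b->q5 q14-c->q5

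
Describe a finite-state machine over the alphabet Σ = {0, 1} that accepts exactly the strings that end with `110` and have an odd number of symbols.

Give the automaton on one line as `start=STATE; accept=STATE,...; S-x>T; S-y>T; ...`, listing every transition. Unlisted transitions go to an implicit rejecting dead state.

start=q0; accept=q6; q0-0>q1; q0-1>q2; q1-0>q0; q1-1>q3; q2-0>q0; q2-1>q4; q3-0>q1; q3-1>q5; q4-0>q6; q4-1>q5; q5-0>q7; q5-1>q4; q6-0>q0; q6-1>q3; q7-0>q1; q7-1>q2

Build one automaton per condition and run them in lockstep. The first has 4 states tracking how much of the suffix `110` has currently been matched; the second has 2 states tracking the input length modulo 2. A product state is a pair (one from each), accepting exactly when both do.
An 8-state machine:
        0   1  
>  q0   q1  q2 
   q1   q0  q3 
   q2   q0  q4 
   q3   q1  q5 
   q4   q6  q5 
   q5   q7  q4 
 * q6   q0  q3 
   q7   q1  q2 
(> = start, * = accepting)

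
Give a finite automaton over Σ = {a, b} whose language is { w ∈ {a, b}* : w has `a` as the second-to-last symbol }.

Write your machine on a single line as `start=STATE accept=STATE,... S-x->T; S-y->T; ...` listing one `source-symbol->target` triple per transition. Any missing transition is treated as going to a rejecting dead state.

start=s0; accept=s3,s4; s0-a->s1; s0-b->s2; s1-a->s3; s1-b->s4; s2-a->s5; s2-b->s6; s3-a->s3; s3-b->s4; s4-a->s5; s4-b->s6; s5-a->s3; s5-b->s4; s6-a->s5; s6-b->s6

Because acceptance depends on a position counted from the end, the machine has to buffer the most recent 2 symbols. Make each state the string of the last up-to-2 symbols read; on input `x` shift the window left and append `x`. Accept when the buffered window has length 2 and begins with `a`.
        a   b  
>  s0   s1  s2 
   s1   s3  s4 
   s2   s5  s6 
 * s3   s3  s4 
 * s4   s5  s6 
   s5   s3  s4 
   s6   s5  s6 
(> = start, * = accepting)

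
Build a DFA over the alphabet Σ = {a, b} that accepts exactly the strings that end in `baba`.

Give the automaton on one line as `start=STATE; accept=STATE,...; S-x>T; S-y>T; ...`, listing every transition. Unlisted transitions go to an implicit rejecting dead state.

Let each state record the length of the longest suffix of the input read so far that is also a prefix of `baba`. q1 means the last symbol is `b`; q2 means the last 2 symbols are `ba`; q3 means the last 3 symbols are `bab`; q4 means the last 4 symbols are `baba`. Accept only at q4, where the string currently ends in `baba`.
With 5 states:
        a   b  
>  q0   q0  q1 
   q1   q2  q1 
   q2   q0  q3 
   q3   q4  q1 
 * q4   q0  q3 
(> = start, * = accepting)

start=q0; accept=q4; q0-a>q0; q0-b>q1; q1-a>q2; q1-b>q1; q2-a>q0; q2-b>q3; q3-a>q4; q3-b>q1; q4-a>q0; q4-b>q3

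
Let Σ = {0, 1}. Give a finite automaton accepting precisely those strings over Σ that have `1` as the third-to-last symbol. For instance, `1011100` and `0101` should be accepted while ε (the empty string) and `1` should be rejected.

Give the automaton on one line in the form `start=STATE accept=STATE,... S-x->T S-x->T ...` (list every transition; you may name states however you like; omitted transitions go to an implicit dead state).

A DFA must remember the last 3 symbols (since which symbol is third-to-last isn't known until the input ends). Use one state per possible window of the last ≤3 symbols; accept from those whose window starts with `1`.
A 15-state machine:
          0    1  
>  q0     q1   q2 
   q1     q3   q4 
   q2     q5   q6 
   q3     q7   q8 
   q4     q9  q10 
   q5    q11  q12 
   q6    q13  q14 
   q7     q7   q8 
   q8     q9  q10 
   q9    q11  q12 
   q10   q13  q14 
 * q11    q7   q8 
 * q12    q9  q10 
 * q13   q11  q12 
 * q14   q13  q14 
(> = start, * = accepting)

start=q0 accept=q11,q12,q13,q14 q0-0->q1 q0-1->q2 q1-0->q3 q1-1->q4 q2-0->q5 q2-1->q6 q3-0->q7 q3-1->q8 q4-0->q9 q4-1->q10 q5-0->q11 q5-1->q12 q6-0->q13 q6-1->q14 q7-0->q7 q7-1->q8 q8-0->q9 q8-1->q10 q9-0->q11 q9-1->q12 q10-0->q13 q10-1->q14 q11-0->q7 q11-1->q8 q12-0->q9 q12-1->q10 q13-0->q11 q13-1->q12 q14-0->q13 q14-1->q14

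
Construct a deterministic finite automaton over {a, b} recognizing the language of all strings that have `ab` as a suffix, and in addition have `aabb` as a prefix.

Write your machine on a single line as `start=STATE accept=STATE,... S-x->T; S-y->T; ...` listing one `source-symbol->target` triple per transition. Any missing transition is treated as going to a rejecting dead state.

Build one automaton per condition and run them in lockstep. The first has 3 states tracking how much of the suffix `ab` has currently been matched; the second has 6 states tracking whether the input so far still matches the prefix `aabb`. A product state is a pair (one from each), accepting exactly when both do.
With 10 states:
        a   b  
>  s0   s1  s2 
   s1   s3  s4 
   s2   s5  s2 
   s3   s5  s6 
   s4   s5  s2 
   s5   s5  s4 
   s6   s5  s7 
   s7   s8  s7 
   s8   s8  s9 
 * s9   s8  s7 
(> = start, * = accepting)

start=s0; accept=s9; s0-a->s1; s0-b->s2; s1-a->s3; s1-b->s4; s2-a->s5; s2-b->s2; s3-a->s5; s3-b->s6; s4-a->s5; s4-b->s2; s5-a->s5; s5-b->s4; s6-a->s5; s6-b->s7; s7-a->s8; s7-b->s7; s8-a->s8; s8-b->s9; s9-a->s8; s9-b->s7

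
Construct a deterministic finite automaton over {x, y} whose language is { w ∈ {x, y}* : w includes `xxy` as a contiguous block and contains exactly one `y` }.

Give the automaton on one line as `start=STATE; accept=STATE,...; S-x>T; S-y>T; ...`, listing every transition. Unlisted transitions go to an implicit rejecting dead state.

start=A; accept=E; A-x>B; A-y>C; B-x>D; B-y>C; C-x>C; C-y>C; D-x>D; D-y>E; E-x>E; E-y>C

Run two small machines in parallel and take their product. One (4 states) tracks whether and how much of `xxy` has been seen; the other (3 states) tracks the count of `y`s, saturating at 2. Each combined state is a pair, one component from each; accept when both components accept. Minimizing collapses redundant product states.
A 5-state machine:
       x  y 
>  A   B  C 
   B   D  C 
   C   C  C 
   D   D  E 
 * E   E  C 
(> = start, * = accepting)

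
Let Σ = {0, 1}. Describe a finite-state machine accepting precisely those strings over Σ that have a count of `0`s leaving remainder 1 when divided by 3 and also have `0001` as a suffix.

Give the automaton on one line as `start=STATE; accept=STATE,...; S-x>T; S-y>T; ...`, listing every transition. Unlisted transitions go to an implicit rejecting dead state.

Handle the two conditions separately and then intersect. One (3 states) tracks the count of `0`s modulo 3; the other (5 states) tracks how much of the suffix `0001` has currently been matched. Each combined state is a pair, one component from each; accept when both components accept. After merging equivalent states the machine shrinks.
With 7 states:
        0   1  
>  q0   q1  q0 
   q1   q2  q1 
   q2   q3  q4 
   q3   q5  q0 
   q4   q0  q4 
   q5   q2  q6 
 * q6   q2  q1 
(> = start, * = accepting)

start=q0; accept=q6; q0-0>q1; q0-1>q0; q1-0>q2; q1-1>q1; q2-0>q3; q2-1>q4; q3-0>q5; q3-1>q0; q4-0>q0; q4-1>q4; q5-0>q2; q5-1>q6; q6-0>q2; q6-1>q1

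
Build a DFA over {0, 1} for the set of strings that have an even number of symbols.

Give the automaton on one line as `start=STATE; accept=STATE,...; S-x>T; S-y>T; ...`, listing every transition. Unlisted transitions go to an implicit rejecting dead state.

Count input length modulo 2: every symbol advances one step around the cycle s0 → s1 → s0. Accept at s0.
2 states suffice.
        0   1  
>* s0   s1  s1 
   s1   s0  s0 
(> = start, * = accepting)

start=s0; accept=s0; s0-0>s1; s0-1>s1; s1-0>s0; s1-1>s0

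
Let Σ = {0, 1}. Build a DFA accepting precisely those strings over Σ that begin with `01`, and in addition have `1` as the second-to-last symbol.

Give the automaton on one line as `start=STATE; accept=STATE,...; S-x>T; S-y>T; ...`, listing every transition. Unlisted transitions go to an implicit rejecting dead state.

Handle the two conditions separately and then intersect. The first has 4 states tracking whether the input so far still matches the prefix `01`; the second has 7 states tracking the last 2 symbols read. A product state is a pair (one from each), accepting exactly when both do. Minimizing collapses redundant product states.
7 states suffice.
        0   1  
>  s0   s1  s2 
   s1   s2  s3 
   s2   s2  s2 
   s3   s4  s5 
 * s4   s6  s3 
 * s5   s4  s5 
   s6   s6  s3 
(> = start, * = accepting)

start=s0; accept=s4,s5; s0-0>s1; s0-1>s2; s1-0>s2; s1-1>s3; s2-0>s2; s2-1>s2; s3-0>s4; s3-1>s5; s4-0>s6; s4-1>s3; s5-0>s4; s5-1>s5; s6-0>s6; s6-1>s3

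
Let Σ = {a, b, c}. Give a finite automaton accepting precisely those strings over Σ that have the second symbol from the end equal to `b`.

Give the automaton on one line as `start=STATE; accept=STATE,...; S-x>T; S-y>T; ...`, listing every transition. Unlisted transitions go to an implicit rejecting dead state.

start=S0; accept=S7,S8,S9; S0-a>S1; S0-b>S2; S0-c>S3; S1-a>S4; S1-b>S5; S1-c>S6; S2-a>S7; S2-b>S8; S2-c>S9; S3-a>S10; S3-b>S11; S3-c>S12; S4-a>S4; S4-b>S5; S4-c>S6; S5-a>S7; S5-b>S8; S5-c>S9; S6-a>S10; S6-b>S11; S6-c>S12; S7-a>S4; S7-b>S5; S7-c>S6; S8-a>S7; S8-b>S8; S8-c>S9; S9-a>S10; S9-b>S11; S9-c>S12; S10-a>S4; S10-b>S5; S10-c>S6; S11-a>S7; S11-b>S8; S11-c>S9; S12-a>S10; S12-b>S11; S12-c>S12

A DFA must remember the last 2 symbols (since which symbol is second-to-last isn't known until the input ends). Use one state per possible window of the last ≤2 symbols; accept from those whose window starts with `b`.
With 13 states:
          a    b    c  
>  S0     S1   S2   S3 
   S1     S4   S5   S6 
   S2     S7   S8   S9 
   S3    S10  S11  S12 
   S4     S4   S5   S6 
   S5     S7   S8   S9 
   S6    S10  S11  S12 
 * S7     S4   S5   S6 
 * S8     S7   S8   S9 
 * S9    S10  S11  S12 
   S10    S4   S5   S6 
   S11    S7   S8   S9 
   S12   S10  S11  S12 
(> = start, * = accepting)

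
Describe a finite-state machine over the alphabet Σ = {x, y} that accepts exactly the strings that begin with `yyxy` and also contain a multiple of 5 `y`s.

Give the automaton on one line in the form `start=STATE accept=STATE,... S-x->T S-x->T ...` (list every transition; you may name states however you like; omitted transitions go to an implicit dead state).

start=q0 accept=q11 q0-x->q1 q0-y->q2 q1-x->q1 q1-y->q3 q2-x->q3 q2-y->q4 q3-x->q3 q3-y->q5 q4-x->q6 q4-y->q7 q5-x->q5 q5-y->q7 q6-x->q5 q6-y->q8 q7-x->q7 q7-y->q9 q8-x->q8 q8-y->q10 q9-x->q9 q9-y->q1 q10-x->q10 q10-y->q11 q11-x->q11 q11-y->q12 q12-x->q12 q12-y->q13 q13-x->q13 q13-y->q8

Build one automaton per condition and run them in lockstep. The first has 6 states tracking whether the input so far still matches the prefix `yyxy`; the second has 5 states tracking the count of `y`s modulo 5. A product state is a pair (one from each), accepting exactly when both do.
14 states suffice.
          x    y  
>  q0     q1   q2 
   q1     q1   q3 
   q2     q3   q4 
   q3     q3   q5 
   q4     q6   q7 
   q5     q5   q7 
   q6     q5   q8 
   q7     q7   q9 
   q8     q8  q10 
   q9     q9   q1 
   q10   q10  q11 
 * q11   q11  q12 
   q12   q12  q13 
   q13   q13   q8 
(> = start, * = accepting)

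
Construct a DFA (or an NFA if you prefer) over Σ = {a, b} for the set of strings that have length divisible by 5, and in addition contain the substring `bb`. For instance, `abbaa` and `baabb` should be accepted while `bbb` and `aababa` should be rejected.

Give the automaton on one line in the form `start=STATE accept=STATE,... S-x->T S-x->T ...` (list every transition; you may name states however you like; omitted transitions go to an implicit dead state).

start=q0 accept=q13 q0-a->q1 q0-b->q2 q1-a->q3 q1-b->q4 q2-a->q3 q2-b->q5 q3-a->q6 q3-b->q7 q4-a->q6 q4-b->q8 q5-a->q8 q5-b->q8 q6-a->q9 q6-b->q10 q7-a->q9 q7-b->q11 q8-a->q11 q8-b->q11 q9-a->q0 q9-b->q12 q10-a->q0 q10-b->q13 q11-a->q13 q11-b->q13 q12-a->q1 q12-b->q14 q13-a->q14 q13-b->q14 q14-a->q5 q14-b->q5

Handle the two conditions separately and then intersect. The first has 5 states tracking the input length modulo 5; the second has 3 states tracking whether and how much of `bb` has been seen. A product state is a pair (one from each), accepting exactly when both do.
          a    b  
>  q0     q1   q2 
   q1     q3   q4 
   q2     q3   q5 
   q3     q6   q7 
   q4     q6   q8 
   q5     q8   q8 
   q6     q9  q10 
   q7     q9  q11 
   q8    q11  q11 
   q9     q0  q12 
   q10    q0  q13 
   q11   q13  q13 
   q12    q1  q14 
 * q13   q14  q14 
   q14    q5   q5 
(> = start, * = accepting)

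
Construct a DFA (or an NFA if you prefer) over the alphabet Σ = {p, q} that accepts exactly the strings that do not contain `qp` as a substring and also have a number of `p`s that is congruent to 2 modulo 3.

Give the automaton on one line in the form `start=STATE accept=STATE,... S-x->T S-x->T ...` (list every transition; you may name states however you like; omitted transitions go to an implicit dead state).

start=A accept=D,E A-p->B A-q->C B-p->D B-q->C C-p->C C-q->C D-p->A D-q->E E-p->C E-q->E

Handle the two conditions separately and then intersect. One (3 states) tracks partial matches of the forbidden pattern `qp`; the other (3 states) tracks the count of `p`s modulo 3. Each combined state is a pair, one component from each; accept when both components accept. Equivalent product states are then merged.
With 5 states:
       p  q 
>  A   B  C 
   B   D  C 
   C   C  C 
 * D   A  E 
 * E   C  E 
(> = start, * = accepting)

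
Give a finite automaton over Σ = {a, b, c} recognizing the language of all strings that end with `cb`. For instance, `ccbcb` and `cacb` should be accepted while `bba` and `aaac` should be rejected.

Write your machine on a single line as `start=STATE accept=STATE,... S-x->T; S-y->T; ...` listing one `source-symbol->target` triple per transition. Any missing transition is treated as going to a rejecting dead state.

start=q0; accept=q2; q0-a->q0; q0-b->q0; q0-c->q1; q1-a->q0; q1-b->q2; q1-c->q1; q2-a->q0; q2-b->q0; q2-c->q1

Remember how much of `cb` the current input suffix matches. State q0 means no match yet; q1 means the last symbol is `c`; q2 means the last 2 symbols are `cb`. Only q2 accepts. On a mismatch, fall back to the longest proper suffix that is still a prefix of `cb`.
A 3-state machine:
        a   b   c  
>  q0   q0  q0  q1 
   q1   q0  q2  q1 
 * q2   q0  q0  q1 
(> = start, * = accepting)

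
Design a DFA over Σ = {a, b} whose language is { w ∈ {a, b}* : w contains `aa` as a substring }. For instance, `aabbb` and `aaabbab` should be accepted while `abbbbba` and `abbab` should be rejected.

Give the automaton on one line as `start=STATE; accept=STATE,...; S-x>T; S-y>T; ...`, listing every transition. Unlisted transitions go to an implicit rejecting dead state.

Track how much of `aa` has been matched so far: state S0 is no progress, S2 is the absorbing accept state reached once `aa` has occurred. Intermediate states record partial matches; on a mismatch, fall back to the longest reusable overlap.
3 states suffice.
        a   b  
>  S0   S1  S0 
   S1   S2  S0 
 * S2   S2  S2 
(> = start, * = accepting)

start=S0; accept=S2; S0-a>S1; S0-b>S0; S1-a>S2; S1-b>S0; S2-a>S2; S2-b>S2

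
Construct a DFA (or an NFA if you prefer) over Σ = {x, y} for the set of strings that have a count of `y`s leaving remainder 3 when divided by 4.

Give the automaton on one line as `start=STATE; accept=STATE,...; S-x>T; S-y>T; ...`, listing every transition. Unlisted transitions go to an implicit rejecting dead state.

The only thing that matters is how many `y`s have appeared, reduced mod 4. Use one state per residue: A for 0, …, D for 3. Reading `y` moves to the next residue; anything else stays put. D is accepting.
       x  y 
>  A   A  B 
   B   B  C 
   C   C  D 
 * D   D  A 
(> = start, * = accepting)

start=A; accept=D; A-x>A; A-y>B; B-x>B; B-y>C; C-x>C; C-y>D; D-x>D; D-y>A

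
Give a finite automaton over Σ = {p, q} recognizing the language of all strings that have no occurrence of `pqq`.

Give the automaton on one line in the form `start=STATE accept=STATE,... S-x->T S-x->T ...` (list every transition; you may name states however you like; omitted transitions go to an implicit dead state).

start=S0 accept=S0,S1,S2 S0-p->S1 S0-q->S0 S1-p->S1 S1-q->S2 S2-p->S1 S2-q->S3 S3-p->S3 S3-q->S3

Track partial matches of the forbidden pattern `pqq`. State S3 is a dead state reached once `pqq` has occurred; every other state accepts. S0 means no part of `pqq` is currently matched.
A 4-state machine:
        p   q  
>* S0   S1  S0 
 * S1   S1  S2 
 * S2   S1  S3 
   S3   S3  S3 
(> = start, * = accepting)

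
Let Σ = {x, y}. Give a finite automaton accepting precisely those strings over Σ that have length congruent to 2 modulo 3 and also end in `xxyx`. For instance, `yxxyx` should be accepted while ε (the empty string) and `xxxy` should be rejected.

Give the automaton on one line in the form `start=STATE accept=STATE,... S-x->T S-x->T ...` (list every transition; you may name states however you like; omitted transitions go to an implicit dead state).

Run two small machines in parallel and take their product. The first has 3 states tracking the input length modulo 3; the second has 5 states tracking how much of the suffix `xxyx` has currently been matched. A product state is a pair (one from each), accepting exactly when both do.
With 15 states:
          x    y  
>  q0     q1   q2 
   q1     q3   q4 
   q2     q5   q4 
   q3     q6   q7 
   q4     q8   q0 
   q5     q6   q0 
   q6     q9  q10 
   q7    q11   q2 
   q8     q9   q2 
   q9     q3  q12 
   q10   q13   q4 
   q11    q3   q4 
   q12   q14   q0 
 * q13    q6   q0 
   q14    q9   q2 
(> = start, * = accepting)

start=q0 accept=q13 q0-x->q1 q0-y->q2 q1-x->q3 q1-y->q4 q2-x->q5 q2-y->q4 q3-x->q6 q3-y->q7 q4-x->q8 q4-y->q0 q5-x->q6 q5-y->q0 q6-x->q9 q6-y->q10 q7-x->q11 q7-y->q2 q8-x->q9 q8-y->q2 q9-x->q3 q9-y->q12 q10-x->q13 q10-y->q4 q11-x->q3 q11-y->q4 q12-x->q14 q12-y->q0 q13-x->q6 q13-y->q0 q14-x->q9 q14-y->q2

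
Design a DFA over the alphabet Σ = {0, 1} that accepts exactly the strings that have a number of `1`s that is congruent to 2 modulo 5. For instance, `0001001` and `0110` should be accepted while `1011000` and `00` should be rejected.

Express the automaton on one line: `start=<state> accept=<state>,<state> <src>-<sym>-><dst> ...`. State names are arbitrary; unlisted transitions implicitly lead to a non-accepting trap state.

start=q0 accept=q2 q0-0->q0 q0-1->q1 q1-0->q1 q1-1->q2 q2-0->q2 q2-1->q3 q3-0->q3 q3-1->q4 q4-0->q4 q4-1->q0

Keep the running count of `1`s modulo 5: each `1` advances along the cycle q0 → q1 → q2 → q3 → q4 → q0 while other symbols loop. Accept at q2.
        0   1  
>  q0   q0  q1 
   q1   q1  q2 
 * q2   q2  q3 
   q3   q3  q4 
   q4   q4  q0 
(> = start, * = accepting)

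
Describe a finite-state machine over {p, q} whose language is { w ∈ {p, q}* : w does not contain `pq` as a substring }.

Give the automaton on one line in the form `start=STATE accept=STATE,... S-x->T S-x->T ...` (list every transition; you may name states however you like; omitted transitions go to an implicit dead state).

start=S0 accept=S0,S1 S0-p->S1 S0-q->S0 S1-p->S1 S1-q->S2 S2-p->S2 S2-q->S2

Track partial matches of the forbidden pattern `pq`. State S2 is a dead state reached once `pq` has occurred; every other state accepts. S0 means no part of `pq` is currently matched.
A 3-state machine:
        p   q  
>* S0   S1  S0 
 * S1   S1  S2 
   S2   S2  S2 
(> = start, * = accepting)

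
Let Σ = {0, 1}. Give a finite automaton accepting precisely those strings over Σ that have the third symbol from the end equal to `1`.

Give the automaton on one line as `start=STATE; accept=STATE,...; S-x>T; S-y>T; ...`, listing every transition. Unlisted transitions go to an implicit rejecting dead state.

start=q0; accept=q11,q12,q13,q14; q0-0>q1; q0-1>q2; q1-0>q3; q1-1>q4; q2-0>q5; q2-1>q6; q3-0>q7; q3-1>q8; q4-0>q9; q4-1>q10; q5-0>q11; q5-1>q12; q6-0>q13; q6-1>q14; q7-0>q7; q7-1>q8; q8-0>q9; q8-1>q10; q9-0>q11; q9-1>q12; q10-0>q13; q10-1>q14; q11-0>q7; q11-1>q8; q12-0>q9; q12-1>q10; q13-0>q11; q13-1>q12; q14-0>q13; q14-1>q14

A DFA must remember the last 3 symbols (since which symbol is third-to-last isn't known until the input ends). Use one state per possible window of the last ≤3 symbols; accept from those whose window starts with `1`.
          0    1  
>  q0     q1   q2 
   q1     q3   q4 
   q2     q5   q6 
   q3     q7   q8 
   q4     q9  q10 
   q5    q11  q12 
   q6    q13  q14 
   q7     q7   q8 
   q8     q9  q10 
   q9    q11  q12 
   q10   q13  q14 
 * q11    q7   q8 
 * q12    q9  q10 
 * q13   q11  q12 
 * q14   q13  q14 
(> = start, * = accepting)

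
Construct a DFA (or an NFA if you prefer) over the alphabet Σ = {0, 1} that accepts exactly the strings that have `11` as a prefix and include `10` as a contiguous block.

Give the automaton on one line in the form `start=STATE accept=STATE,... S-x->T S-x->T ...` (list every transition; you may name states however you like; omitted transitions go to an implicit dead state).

start=S0 accept=S4 S0-0->S1 S0-1->S2 S1-0->S1 S1-1->S1 S2-0->S1 S2-1->S3 S3-0->S4 S3-1->S3 S4-0->S4 S4-1->S4

Handle the two conditions separately and then intersect. One (4 states) tracks whether the input so far still matches the prefix `11`; the other (3 states) tracks whether and how much of `10` has been seen. Each combined state is a pair, one component from each; accept when both components accept. After merging equivalent states the machine shrinks.
5 states suffice.
        0   1  
>  S0   S1  S2 
   S1   S1  S1 
   S2   S1  S3 
   S3   S4  S3 
 * S4   S4  S4 
(> = start, * = accepting)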